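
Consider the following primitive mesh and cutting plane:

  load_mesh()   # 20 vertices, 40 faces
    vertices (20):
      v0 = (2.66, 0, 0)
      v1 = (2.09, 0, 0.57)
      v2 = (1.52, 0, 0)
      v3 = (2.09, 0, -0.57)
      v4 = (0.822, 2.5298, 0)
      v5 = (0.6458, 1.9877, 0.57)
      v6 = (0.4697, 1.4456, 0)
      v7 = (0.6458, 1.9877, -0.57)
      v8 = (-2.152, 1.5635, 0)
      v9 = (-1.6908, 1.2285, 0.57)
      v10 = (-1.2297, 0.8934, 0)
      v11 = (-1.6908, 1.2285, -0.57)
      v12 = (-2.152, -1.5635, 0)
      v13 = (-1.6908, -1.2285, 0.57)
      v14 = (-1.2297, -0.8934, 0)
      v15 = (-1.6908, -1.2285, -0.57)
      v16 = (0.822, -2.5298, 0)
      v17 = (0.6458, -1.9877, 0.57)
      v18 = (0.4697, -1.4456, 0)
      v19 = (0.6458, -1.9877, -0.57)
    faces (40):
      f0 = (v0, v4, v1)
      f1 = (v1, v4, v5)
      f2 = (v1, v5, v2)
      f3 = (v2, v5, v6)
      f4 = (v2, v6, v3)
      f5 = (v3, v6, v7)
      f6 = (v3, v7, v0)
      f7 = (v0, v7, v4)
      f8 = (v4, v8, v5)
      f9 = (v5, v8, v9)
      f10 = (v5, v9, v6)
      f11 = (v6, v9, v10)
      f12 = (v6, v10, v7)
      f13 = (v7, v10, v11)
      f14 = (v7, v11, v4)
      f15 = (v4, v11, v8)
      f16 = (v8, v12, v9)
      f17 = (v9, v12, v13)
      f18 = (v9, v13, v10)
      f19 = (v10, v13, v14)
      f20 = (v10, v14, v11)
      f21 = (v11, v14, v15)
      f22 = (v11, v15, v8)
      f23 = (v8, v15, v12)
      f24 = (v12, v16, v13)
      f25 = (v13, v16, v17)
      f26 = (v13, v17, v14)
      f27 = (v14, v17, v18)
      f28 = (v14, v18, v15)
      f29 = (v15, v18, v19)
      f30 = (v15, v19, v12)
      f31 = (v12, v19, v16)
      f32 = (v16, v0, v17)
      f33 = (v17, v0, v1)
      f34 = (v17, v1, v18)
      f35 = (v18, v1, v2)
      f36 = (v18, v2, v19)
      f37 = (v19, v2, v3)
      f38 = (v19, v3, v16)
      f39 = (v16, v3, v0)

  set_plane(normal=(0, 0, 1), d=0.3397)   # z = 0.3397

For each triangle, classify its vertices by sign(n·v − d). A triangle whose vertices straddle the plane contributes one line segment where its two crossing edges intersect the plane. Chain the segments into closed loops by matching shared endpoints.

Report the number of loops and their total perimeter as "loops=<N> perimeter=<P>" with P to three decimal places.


loops=2 perimeter=24.569

Straddling triangles (20 of 40):
  (v0,v4,v1) [--+] → (1.57768, 1.02213, 0.3397)–(2.3203, 0, 0.3397)  len=1.2634
  (v1,v4,v5) [+-+] → (1.57768, 1.02213, 0.3397)–(0.716991, 2.20673, 0.3397)  len=1.4643
  (v1,v5,v2) [++-] → (0.999007, 1.1846, 0.3397)–(1.8597, 0, 0.3397)  len=1.4643
  (v2,v5,v6) [-+-] → (0.999007, 1.1846, 0.3397)–(0.574649, 1.76867, 0.3397)  len=0.7220
  (v4,v8,v5) [--+] → (-0.484609, 1.81631, 0.3397)–(0.716991, 2.20673, 0.3397)  len=1.2634
  (v5,v8,v9) [+-+] → (-0.484609, 1.81631, 0.3397)–(-1.87714, 1.36385, 0.3397)  len=1.4642
  (v5,v9,v6) [++-] → (-0.817882, 1.31622, 0.3397)–(0.574649, 1.76867, 0.3397)  len=1.4642
  (v6,v9,v10) [-+-] → (-0.817882, 1.31622, 0.3397)–(-1.5045, 1.09311, 0.3397)  len=0.7220
  (v8,v12,v9) [--+] → (-1.87714, 0.100434, 0.3397)–(-1.87714, 1.36385, 0.3397)  len=1.2634
  (v9,v12,v13) [+-+] → (-1.87714, 0.100434, 0.3397)–(-1.87714, -1.36385, 0.3397)  len=1.4643
  (v9,v13,v10) [++-] → (-1.5045, -0.371178, 0.3397)–(-1.5045, 1.09311, 0.3397)  len=1.4643
  (v10,v13,v14) [-+-] → (-1.5045, -0.371178, 0.3397)–(-1.5045, -1.09311, 0.3397)  len=0.7219
  (v12,v16,v13) [--+] → (-0.675541, -1.75427, 0.3397)–(-1.87714, -1.36385, 0.3397)  len=1.2634
  (v13,v16,v17) [+-+] → (-0.675541, -1.75427, 0.3397)–(0.716991, -2.20673, 0.3397)  len=1.4642
  (v13,v17,v14) [++-] → (-0.111968, -1.54556, 0.3397)–(-1.5045, -1.09311, 0.3397)  len=1.4642
  (v14,v17,v18) [-+-] → (-0.111968, -1.54556, 0.3397)–(0.574649, -1.76867, 0.3397)  len=0.7220
  (v16,v0,v17) [--+] → (1.45961, -1.1846, 0.3397)–(0.716991, -2.20673, 0.3397)  len=1.2634
  (v17,v0,v1) [+-+] → (1.45961, -1.1846, 0.3397)–(2.3203, 0, 0.3397)  len=1.4643
  (v17,v1,v18) [++-] → (1.43534, -0.584073, 0.3397)–(0.574649, -1.76867, 0.3397)  len=1.4643
  (v18,v1,v2) [-+-] → (1.43534, -0.584073, 0.3397)–(1.8597, 0, 0.3397)  len=0.7220

Chained into 2 loop(s):
  loop 1: 10 segments, perimeter = 13.6383
  loop 2: 10 segments, perimeter = 10.9310
Total perimeter = 24.569


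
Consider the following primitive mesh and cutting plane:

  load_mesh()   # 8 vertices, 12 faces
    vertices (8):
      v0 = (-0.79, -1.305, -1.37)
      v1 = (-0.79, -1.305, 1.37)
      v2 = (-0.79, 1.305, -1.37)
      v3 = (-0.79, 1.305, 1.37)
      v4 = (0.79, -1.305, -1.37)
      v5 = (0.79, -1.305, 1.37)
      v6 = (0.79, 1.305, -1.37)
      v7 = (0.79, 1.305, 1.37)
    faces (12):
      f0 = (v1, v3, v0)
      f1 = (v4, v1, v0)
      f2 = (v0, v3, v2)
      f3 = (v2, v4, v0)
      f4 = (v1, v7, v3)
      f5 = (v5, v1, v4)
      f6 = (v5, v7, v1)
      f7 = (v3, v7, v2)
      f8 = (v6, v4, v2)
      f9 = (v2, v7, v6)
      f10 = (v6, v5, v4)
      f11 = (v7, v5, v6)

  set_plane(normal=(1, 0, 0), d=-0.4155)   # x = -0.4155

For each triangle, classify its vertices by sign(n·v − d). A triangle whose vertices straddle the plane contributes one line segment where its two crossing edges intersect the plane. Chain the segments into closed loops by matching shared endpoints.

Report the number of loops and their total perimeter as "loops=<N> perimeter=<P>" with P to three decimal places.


loops=1 perimeter=10.700

Straddling triangles (8 of 12):
  (v4,v1,v0) [+--] → (-0.4155, -1.305, 0.720551)–(-0.4155, -1.305, -1.37)  len=2.0906
  (v2,v4,v0) [-+-] → (-0.4155, 0.686364, -1.37)–(-0.4155, -1.305, -1.37)  len=1.9914
  (v1,v7,v3) [-+-] → (-0.4155, -0.686364, 1.37)–(-0.4155, 1.305, 1.37)  len=1.9914
  (v5,v1,v4) [+-+] → (-0.4155, -1.305, 1.37)–(-0.4155, -1.305, 0.720551)  len=0.6494
  (v5,v7,v1) [++-] → (-0.4155, -0.686364, 1.37)–(-0.4155, -1.305, 1.37)  len=0.6186
  (v3,v7,v2) [-+-] → (-0.4155, 1.305, 1.37)–(-0.4155, 1.305, -0.720551)  len=2.0906
  (v6,v4,v2) [++-] → (-0.4155, 0.686364, -1.37)–(-0.4155, 1.305, -1.37)  len=0.6186
  (v2,v7,v6) [-++] → (-0.4155, 1.305, -0.720551)–(-0.4155, 1.305, -1.37)  len=0.6494

Chained into 1 loop(s):
  loop 1: 8 segments, perimeter = 10.7000
Total perimeter = 10.700


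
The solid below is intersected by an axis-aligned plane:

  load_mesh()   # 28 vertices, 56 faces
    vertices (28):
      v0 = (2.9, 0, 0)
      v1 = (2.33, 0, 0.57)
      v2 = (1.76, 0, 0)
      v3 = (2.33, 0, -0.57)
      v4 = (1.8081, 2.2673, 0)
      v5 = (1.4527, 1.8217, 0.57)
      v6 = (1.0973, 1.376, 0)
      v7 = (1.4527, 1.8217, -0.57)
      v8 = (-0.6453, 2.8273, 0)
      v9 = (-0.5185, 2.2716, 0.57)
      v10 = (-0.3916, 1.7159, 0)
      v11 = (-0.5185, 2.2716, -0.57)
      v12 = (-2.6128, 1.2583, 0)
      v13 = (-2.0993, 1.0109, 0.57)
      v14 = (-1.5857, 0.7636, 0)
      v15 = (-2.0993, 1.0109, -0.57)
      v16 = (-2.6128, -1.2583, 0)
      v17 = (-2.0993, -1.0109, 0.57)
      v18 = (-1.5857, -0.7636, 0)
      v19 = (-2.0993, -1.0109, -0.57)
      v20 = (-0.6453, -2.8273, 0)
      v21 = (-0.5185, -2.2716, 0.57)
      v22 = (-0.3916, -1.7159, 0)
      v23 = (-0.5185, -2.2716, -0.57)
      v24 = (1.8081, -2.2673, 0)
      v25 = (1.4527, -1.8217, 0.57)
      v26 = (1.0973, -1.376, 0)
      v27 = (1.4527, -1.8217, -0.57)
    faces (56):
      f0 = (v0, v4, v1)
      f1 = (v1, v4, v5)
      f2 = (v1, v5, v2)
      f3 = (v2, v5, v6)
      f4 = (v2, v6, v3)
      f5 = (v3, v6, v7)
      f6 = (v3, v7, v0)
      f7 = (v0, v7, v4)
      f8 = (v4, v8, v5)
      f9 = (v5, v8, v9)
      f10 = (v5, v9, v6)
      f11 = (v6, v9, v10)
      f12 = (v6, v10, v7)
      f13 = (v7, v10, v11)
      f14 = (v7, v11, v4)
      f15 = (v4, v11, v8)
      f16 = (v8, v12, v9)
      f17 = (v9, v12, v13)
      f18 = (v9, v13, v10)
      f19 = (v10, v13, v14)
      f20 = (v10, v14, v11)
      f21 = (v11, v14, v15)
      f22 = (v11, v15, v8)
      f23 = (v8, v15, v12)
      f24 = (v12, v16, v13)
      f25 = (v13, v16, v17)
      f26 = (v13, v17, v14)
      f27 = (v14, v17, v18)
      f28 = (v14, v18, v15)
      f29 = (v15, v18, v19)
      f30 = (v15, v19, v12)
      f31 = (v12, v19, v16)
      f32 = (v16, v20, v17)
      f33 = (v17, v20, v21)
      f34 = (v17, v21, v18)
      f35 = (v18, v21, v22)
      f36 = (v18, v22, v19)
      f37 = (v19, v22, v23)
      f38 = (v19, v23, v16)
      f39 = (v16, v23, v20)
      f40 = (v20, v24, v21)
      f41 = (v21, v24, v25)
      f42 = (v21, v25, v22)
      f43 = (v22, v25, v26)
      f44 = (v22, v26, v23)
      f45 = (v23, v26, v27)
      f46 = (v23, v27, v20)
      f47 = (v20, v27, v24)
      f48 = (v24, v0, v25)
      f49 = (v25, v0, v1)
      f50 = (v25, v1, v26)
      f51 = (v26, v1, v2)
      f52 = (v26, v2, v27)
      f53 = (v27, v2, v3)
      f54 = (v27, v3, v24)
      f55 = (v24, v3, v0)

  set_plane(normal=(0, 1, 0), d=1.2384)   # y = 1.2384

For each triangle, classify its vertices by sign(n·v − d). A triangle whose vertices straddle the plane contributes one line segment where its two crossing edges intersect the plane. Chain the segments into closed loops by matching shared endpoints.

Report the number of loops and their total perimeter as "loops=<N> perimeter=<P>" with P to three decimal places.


loops=2 perimeter=7.194

Straddling triangles (18 of 56):
  (v0,v4,v1) [-+-] → (2.3036, 1.2384, 0)–(2.04494, 1.2384, 0.258666)  len=0.3658
  (v1,v4,v5) [-++] → (2.04494, 1.2384, 0.258666)–(1.73361, 1.2384, 0.57)  len=0.4403
  (v1,v5,v2) [-+-] → (1.73361, 1.2384, 0.57)–(1.5511, 1.2384, 0.387489)  len=0.2581
  (v2,v5,v6) [-++] → (1.5511, 1.2384, 0.387489)–(1.16357, 1.2384, 0)  len=0.5480
  (v2,v6,v3) [-+-] → (1.16357, 1.2384, 0)–(1.22057, 1.2384, -0.057)  len=0.0806
  (v3,v6,v7) [-++] → (1.22057, 1.2384, -0.057)–(1.73361, 1.2384, -0.57)  len=0.7255
  (v3,v7,v0) [-+-] → (1.73361, 1.2384, -0.57)–(1.91612, 1.2384, -0.387489)  len=0.2581
  (v0,v7,v4) [-++] → (1.91612, 1.2384, -0.387489)–(2.3036, 1.2384, 0)  len=0.5480
  (v9,v12,v13) [++-] → (-2.5715, 1.2384, 0.0458488)–(-1.81404, 1.2384, 0.57)  len=0.9211
  (v9,v13,v10) [+-+] → (-1.81404, 1.2384, 0.57)–(-1.54823, 1.2384, 0.386064)  len=0.3232
  (v10,v13,v14) [+--] → (-1.54823, 1.2384, 0.386064)–(-0.990343, 1.2384, 0)  len=0.6784
  (v10,v14,v11) [+-+] → (-0.990343, 1.2384, 0)–(-1.24969, 1.2384, -0.179467)  len=0.3154
  (v11,v14,v15) [+--] → (-1.24969, 1.2384, -0.179467)–(-1.81404, 1.2384, -0.57)  len=0.6863
  (v11,v15,v8) [+-+] → (-1.81404, 1.2384, -0.57)–(-1.91719, 1.2384, -0.498609)  len=0.1254
  (v8,v15,v12) [+-+] → (-1.91719, 1.2384, -0.498609)–(-2.5715, 1.2384, -0.0458488)  len=0.7957
  (v12,v16,v13) [+--] → (-2.6128, 1.2384, 0)–(-2.5715, 1.2384, 0.0458488)  len=0.0617
  (v15,v19,v12) [--+] → (-2.6083, 1.2384, -0.00499868)–(-2.5715, 1.2384, -0.0458488)  len=0.0550
  (v12,v19,v16) [+--] → (-2.6083, 1.2384, -0.00499868)–(-2.6128, 1.2384, 0)  len=0.0067

Chained into 2 loop(s):
  loop 1: 8 segments, perimeter = 3.2245
  loop 2: 10 segments, perimeter = 3.9690
Total perimeter = 7.194


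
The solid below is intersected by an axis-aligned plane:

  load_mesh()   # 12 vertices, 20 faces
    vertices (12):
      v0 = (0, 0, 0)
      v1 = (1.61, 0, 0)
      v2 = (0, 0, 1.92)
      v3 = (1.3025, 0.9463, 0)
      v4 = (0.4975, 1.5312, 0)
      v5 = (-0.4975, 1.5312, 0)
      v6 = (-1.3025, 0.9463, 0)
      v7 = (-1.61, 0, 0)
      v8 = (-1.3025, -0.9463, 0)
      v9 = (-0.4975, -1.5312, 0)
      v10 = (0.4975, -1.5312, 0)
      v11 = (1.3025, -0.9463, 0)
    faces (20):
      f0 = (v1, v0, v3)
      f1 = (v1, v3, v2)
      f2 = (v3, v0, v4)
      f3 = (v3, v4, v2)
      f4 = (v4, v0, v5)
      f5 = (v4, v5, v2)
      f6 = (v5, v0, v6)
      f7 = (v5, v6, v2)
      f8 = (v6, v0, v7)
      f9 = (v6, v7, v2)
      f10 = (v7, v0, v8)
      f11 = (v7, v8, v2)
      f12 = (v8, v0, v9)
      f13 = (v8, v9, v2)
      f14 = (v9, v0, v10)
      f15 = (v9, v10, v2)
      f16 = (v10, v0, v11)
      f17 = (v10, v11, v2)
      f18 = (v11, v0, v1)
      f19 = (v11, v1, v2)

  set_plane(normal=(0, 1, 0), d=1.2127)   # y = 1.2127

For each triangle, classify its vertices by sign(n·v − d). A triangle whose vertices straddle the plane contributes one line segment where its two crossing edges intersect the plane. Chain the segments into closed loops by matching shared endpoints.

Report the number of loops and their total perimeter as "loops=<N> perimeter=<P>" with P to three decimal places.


loops=1 perimeter=4.006

Straddling triangles (6 of 20):
  (v3,v0,v4) [--+] → (0.394017, 1.2127, 0)–(0.935853, 1.2127, 0)  len=0.5418
  (v3,v4,v2) [-+-] → (0.935853, 1.2127, 0)–(0.394017, 1.2127, 0.399373)  len=0.6731
  (v4,v0,v5) [+-+] → (0.394017, 1.2127, 0)–(-0.394017, 1.2127, 0)  len=0.7880
  (v4,v5,v2) [++-] → (-0.394017, 1.2127, 0.399373)–(0.394017, 1.2127, 0.399373)  len=0.7880
  (v5,v0,v6) [+--] → (-0.394017, 1.2127, 0)–(-0.935853, 1.2127, 0)  len=0.5418
  (v5,v6,v2) [+--] → (-0.935853, 1.2127, 0)–(-0.394017, 1.2127, 0.399373)  len=0.6731

Chained into 1 loop(s):
  loop 1: 6 segments, perimeter = 4.0060
Total perimeter = 4.006


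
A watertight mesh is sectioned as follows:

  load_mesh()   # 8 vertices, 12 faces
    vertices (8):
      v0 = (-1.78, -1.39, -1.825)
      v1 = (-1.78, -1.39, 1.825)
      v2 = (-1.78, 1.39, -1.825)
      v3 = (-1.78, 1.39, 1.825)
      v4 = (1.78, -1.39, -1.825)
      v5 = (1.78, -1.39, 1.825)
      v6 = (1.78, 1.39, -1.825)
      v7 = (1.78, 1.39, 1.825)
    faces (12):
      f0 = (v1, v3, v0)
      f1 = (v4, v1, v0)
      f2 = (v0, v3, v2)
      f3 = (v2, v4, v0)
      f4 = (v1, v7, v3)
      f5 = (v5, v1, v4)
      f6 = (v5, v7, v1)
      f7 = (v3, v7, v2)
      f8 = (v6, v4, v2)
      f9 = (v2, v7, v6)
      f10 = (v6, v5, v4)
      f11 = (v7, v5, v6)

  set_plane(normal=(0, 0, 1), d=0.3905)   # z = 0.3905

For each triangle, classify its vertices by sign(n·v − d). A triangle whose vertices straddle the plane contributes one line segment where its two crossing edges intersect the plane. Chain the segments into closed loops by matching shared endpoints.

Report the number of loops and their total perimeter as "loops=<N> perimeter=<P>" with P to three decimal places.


Straddling triangles (8 of 12):
  (v1,v3,v0) [++-] → (-1.78, 0.297422, 0.3905)–(-1.78, -1.39, 0.3905)  len=1.6874
  (v4,v1,v0) [-+-] → (-0.380871, -1.39, 0.3905)–(-1.78, -1.39, 0.3905)  len=1.3991
  (v0,v3,v2) [-+-] → (-1.78, 0.297422, 0.3905)–(-1.78, 1.39, 0.3905)  len=1.0926
  (v5,v1,v4) [++-] → (-0.380871, -1.39, 0.3905)–(1.78, -1.39, 0.3905)  len=2.1609
  (v3,v7,v2) [++-] → (0.380871, 1.39, 0.3905)–(-1.78, 1.39, 0.3905)  len=2.1609
  (v2,v7,v6) [-+-] → (0.380871, 1.39, 0.3905)–(1.78, 1.39, 0.3905)  len=1.3991
  (v6,v5,v4) [-+-] → (1.78, -0.297422, 0.3905)–(1.78, -1.39, 0.3905)  len=1.0926
  (v7,v5,v6) [++-] → (1.78, -0.297422, 0.3905)–(1.78, 1.39, 0.3905)  len=1.6874

Chained into 1 loop(s):
  loop 1: 8 segments, perimeter = 12.6800
Total perimeter = 12.680

loops=1 perimeter=12.680


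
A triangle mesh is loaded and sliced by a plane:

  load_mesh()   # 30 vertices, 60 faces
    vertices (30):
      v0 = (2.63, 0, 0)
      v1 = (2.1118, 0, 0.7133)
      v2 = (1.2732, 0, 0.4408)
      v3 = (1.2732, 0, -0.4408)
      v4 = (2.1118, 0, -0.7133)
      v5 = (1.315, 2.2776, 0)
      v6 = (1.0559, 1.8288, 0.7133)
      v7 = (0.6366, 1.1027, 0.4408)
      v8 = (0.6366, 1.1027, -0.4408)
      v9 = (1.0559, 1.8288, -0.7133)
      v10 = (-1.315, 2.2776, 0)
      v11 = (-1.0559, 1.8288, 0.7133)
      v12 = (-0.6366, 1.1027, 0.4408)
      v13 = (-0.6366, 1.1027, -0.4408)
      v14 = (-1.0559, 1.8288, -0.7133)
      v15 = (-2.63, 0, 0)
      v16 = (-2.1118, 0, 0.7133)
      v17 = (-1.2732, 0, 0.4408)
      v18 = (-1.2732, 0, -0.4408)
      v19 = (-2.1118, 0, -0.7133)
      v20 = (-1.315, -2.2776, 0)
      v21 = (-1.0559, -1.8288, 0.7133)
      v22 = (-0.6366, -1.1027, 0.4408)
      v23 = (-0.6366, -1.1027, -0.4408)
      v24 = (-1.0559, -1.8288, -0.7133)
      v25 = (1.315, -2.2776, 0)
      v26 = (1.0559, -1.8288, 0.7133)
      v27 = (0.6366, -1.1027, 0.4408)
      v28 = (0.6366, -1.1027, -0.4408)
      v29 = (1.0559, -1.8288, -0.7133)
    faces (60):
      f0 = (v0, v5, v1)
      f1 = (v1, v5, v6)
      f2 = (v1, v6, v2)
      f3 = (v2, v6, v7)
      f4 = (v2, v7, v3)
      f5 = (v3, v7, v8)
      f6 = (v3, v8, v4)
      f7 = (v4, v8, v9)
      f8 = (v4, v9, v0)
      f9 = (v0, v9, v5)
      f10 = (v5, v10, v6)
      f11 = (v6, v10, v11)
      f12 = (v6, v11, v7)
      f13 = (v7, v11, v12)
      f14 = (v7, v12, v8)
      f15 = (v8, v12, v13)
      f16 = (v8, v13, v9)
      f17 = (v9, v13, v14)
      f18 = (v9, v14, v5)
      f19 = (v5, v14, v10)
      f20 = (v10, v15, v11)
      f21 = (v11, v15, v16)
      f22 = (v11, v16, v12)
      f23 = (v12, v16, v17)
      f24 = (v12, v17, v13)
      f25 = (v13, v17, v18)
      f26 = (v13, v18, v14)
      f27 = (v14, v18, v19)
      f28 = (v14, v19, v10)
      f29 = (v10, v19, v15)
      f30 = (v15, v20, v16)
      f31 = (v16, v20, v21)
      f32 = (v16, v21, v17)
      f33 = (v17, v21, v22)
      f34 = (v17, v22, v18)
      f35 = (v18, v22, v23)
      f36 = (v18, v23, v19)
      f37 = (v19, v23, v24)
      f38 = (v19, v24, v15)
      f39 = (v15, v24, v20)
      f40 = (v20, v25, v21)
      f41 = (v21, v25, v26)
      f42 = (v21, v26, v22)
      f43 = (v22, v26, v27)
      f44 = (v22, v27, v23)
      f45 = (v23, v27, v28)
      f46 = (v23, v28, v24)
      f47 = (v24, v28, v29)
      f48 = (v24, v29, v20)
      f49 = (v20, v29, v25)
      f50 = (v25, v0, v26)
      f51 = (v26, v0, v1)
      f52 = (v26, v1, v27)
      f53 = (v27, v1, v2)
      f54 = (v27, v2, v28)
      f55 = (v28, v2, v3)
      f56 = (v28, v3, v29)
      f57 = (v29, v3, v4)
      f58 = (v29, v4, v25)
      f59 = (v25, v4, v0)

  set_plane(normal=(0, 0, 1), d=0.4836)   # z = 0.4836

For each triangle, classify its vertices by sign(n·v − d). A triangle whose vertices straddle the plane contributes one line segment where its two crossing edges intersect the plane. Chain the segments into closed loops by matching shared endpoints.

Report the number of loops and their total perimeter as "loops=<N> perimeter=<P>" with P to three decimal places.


loops=2 perimeter=22.101

Straddling triangles (24 of 60):
  (v0,v5,v1) [--+] → (1.85521, 0.733443, 0.4836)–(2.27867, 0, 0.4836)  len=0.8469
  (v1,v5,v6) [+-+] → (1.85521, 0.733443, 0.4836)–(1.13934, 1.97332, 0.4836)  len=1.4317
  (v1,v6,v2) [++-] → (1.23907, 0.287239, 0.4836)–(1.40491, 0, 0.4836)  len=0.3317
  (v2,v6,v7) [-+-] → (1.23907, 0.287239, 0.4836)–(0.702457, 1.21674, 0.4836)  len=1.0733
  (v5,v10,v6) [--+] → (0.292412, 1.97332, 0.4836)–(1.13934, 1.97332, 0.4836)  len=0.8469
  (v6,v10,v11) [+-+] → (0.292412, 1.97332, 0.4836)–(-1.13934, 1.97332, 0.4836)  len=1.4317
  (v6,v11,v7) [++-] → (0.370769, 1.21674, 0.4836)–(0.702457, 1.21674, 0.4836)  len=0.3317
  (v7,v11,v12) [-+-] → (0.370769, 1.21674, 0.4836)–(-0.702457, 1.21674, 0.4836)  len=1.0732
  (v10,v15,v11) [--+] → (-1.5628, 1.23988, 0.4836)–(-1.13934, 1.97332, 0.4836)  len=0.8469
  (v11,v15,v16) [+-+] → (-1.5628, 1.23988, 0.4836)–(-2.27867, 0, 0.4836)  len=1.4317
  (v11,v16,v12) [++-] → (-0.868301, 0.929505, 0.4836)–(-0.702457, 1.21674, 0.4836)  len=0.3317
  (v12,v16,v17) [-+-] → (-0.868301, 0.929505, 0.4836)–(-1.40491, 0, 0.4836)  len=1.0733
  (v15,v20,v16) [--+] → (-1.85521, -0.733443, 0.4836)–(-2.27867, 0, 0.4836)  len=0.8469
  (v16,v20,v21) [+-+] → (-1.85521, -0.733443, 0.4836)–(-1.13934, -1.97332, 0.4836)  len=1.4317
  (v16,v21,v17) [++-] → (-1.23907, -0.287239, 0.4836)–(-1.40491, 0, 0.4836)  len=0.3317
  (v17,v21,v22) [-+-] → (-1.23907, -0.287239, 0.4836)–(-0.702457, -1.21674, 0.4836)  len=1.0733
  (v20,v25,v21) [--+] → (-0.292412, -1.97332, 0.4836)–(-1.13934, -1.97332, 0.4836)  len=0.8469
  (v21,v25,v26) [+-+] → (-0.292412, -1.97332, 0.4836)–(1.13934, -1.97332, 0.4836)  len=1.4317
  (v21,v26,v22) [++-] → (-0.370769, -1.21674, 0.4836)–(-0.702457, -1.21674, 0.4836)  len=0.3317
  (v22,v26,v27) [-+-] → (-0.370769, -1.21674, 0.4836)–(0.702457, -1.21674, 0.4836)  len=1.0732
  (v25,v0,v26) [--+] → (1.5628, -1.23988, 0.4836)–(1.13934, -1.97332, 0.4836)  len=0.8469
  (v26,v0,v1) [+-+] → (1.5628, -1.23988, 0.4836)–(2.27867, 0, 0.4836)  len=1.4317
  (v26,v1,v27) [++-] → (0.868301, -0.929505, 0.4836)–(0.702457, -1.21674, 0.4836)  len=0.3317
  (v27,v1,v2) [-+-] → (0.868301, -0.929505, 0.4836)–(1.40491, 0, 0.4836)  len=1.0733

Chained into 2 loop(s):
  loop 1: 12 segments, perimeter = 13.6718
  loop 2: 12 segments, perimeter = 8.4297
Total perimeter = 22.101


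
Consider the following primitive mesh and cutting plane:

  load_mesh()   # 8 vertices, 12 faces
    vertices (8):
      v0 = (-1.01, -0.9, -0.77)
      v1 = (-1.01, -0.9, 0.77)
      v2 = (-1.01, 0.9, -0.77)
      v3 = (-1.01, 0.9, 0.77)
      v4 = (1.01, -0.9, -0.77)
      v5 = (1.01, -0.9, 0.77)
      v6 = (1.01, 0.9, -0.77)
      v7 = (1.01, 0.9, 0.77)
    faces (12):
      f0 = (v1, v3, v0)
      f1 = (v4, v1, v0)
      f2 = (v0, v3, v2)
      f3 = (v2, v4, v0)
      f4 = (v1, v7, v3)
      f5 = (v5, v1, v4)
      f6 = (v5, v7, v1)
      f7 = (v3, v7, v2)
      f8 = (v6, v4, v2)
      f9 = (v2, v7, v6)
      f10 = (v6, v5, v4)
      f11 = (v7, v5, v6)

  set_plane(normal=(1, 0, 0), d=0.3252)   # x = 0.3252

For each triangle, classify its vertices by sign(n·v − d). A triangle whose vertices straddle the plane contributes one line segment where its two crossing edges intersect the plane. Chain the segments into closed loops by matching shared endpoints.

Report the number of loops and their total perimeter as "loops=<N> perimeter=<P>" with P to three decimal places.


Straddling triangles (8 of 12):
  (v4,v1,v0) [+--] → (0.3252, -0.9, -0.247925)–(0.3252, -0.9, -0.77)  len=0.5221
  (v2,v4,v0) [-+-] → (0.3252, -0.289782, -0.77)–(0.3252, -0.9, -0.77)  len=0.6102
  (v1,v7,v3) [-+-] → (0.3252, 0.289782, 0.77)–(0.3252, 0.9, 0.77)  len=0.6102
  (v5,v1,v4) [+-+] → (0.3252, -0.9, 0.77)–(0.3252, -0.9, -0.247925)  len=1.0179
  (v5,v7,v1) [++-] → (0.3252, 0.289782, 0.77)–(0.3252, -0.9, 0.77)  len=1.1898
  (v3,v7,v2) [-+-] → (0.3252, 0.9, 0.77)–(0.3252, 0.9, 0.247925)  len=0.5221
  (v6,v4,v2) [++-] → (0.3252, -0.289782, -0.77)–(0.3252, 0.9, -0.77)  len=1.1898
  (v2,v7,v6) [-++] → (0.3252, 0.9, 0.247925)–(0.3252, 0.9, -0.77)  len=1.0179

Chained into 1 loop(s):
  loop 1: 8 segments, perimeter = 6.6800
Total perimeter = 6.680

loops=1 perimeter=6.680


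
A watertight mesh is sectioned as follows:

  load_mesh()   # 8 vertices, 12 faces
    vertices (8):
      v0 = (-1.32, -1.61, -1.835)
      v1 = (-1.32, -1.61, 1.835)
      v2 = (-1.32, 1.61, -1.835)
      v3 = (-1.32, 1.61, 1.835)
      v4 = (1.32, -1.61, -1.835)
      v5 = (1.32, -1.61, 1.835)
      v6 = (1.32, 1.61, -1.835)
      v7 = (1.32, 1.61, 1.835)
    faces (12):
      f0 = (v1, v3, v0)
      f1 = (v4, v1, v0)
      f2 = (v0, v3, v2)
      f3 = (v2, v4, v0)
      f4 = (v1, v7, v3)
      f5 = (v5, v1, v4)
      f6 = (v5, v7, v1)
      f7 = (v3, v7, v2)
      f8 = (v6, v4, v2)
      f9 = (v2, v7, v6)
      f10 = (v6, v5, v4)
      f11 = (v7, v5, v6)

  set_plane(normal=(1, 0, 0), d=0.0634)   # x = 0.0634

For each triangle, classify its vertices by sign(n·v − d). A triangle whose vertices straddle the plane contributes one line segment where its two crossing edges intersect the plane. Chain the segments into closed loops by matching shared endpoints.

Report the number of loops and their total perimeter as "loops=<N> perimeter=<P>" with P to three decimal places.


Straddling triangles (8 of 12):
  (v4,v1,v0) [+--] → (0.0634, -1.61, -0.0881356)–(0.0634, -1.61, -1.835)  len=1.7469
  (v2,v4,v0) [-+-] → (0.0634, -0.0773288, -1.835)–(0.0634, -1.61, -1.835)  len=1.5327
  (v1,v7,v3) [-+-] → (0.0634, 0.0773288, 1.835)–(0.0634, 1.61, 1.835)  len=1.5327
  (v5,v1,v4) [+-+] → (0.0634, -1.61, 1.835)–(0.0634, -1.61, -0.0881356)  len=1.9231
  (v5,v7,v1) [++-] → (0.0634, 0.0773288, 1.835)–(0.0634, -1.61, 1.835)  len=1.6873
  (v3,v7,v2) [-+-] → (0.0634, 1.61, 1.835)–(0.0634, 1.61, 0.0881356)  len=1.7469
  (v6,v4,v2) [++-] → (0.0634, -0.0773288, -1.835)–(0.0634, 1.61, -1.835)  len=1.6873
  (v2,v7,v6) [-++] → (0.0634, 1.61, 0.0881356)–(0.0634, 1.61, -1.835)  len=1.9231

Chained into 1 loop(s):
  loop 1: 8 segments, perimeter = 13.7800
Total perimeter = 13.780

loops=1 perimeter=13.780


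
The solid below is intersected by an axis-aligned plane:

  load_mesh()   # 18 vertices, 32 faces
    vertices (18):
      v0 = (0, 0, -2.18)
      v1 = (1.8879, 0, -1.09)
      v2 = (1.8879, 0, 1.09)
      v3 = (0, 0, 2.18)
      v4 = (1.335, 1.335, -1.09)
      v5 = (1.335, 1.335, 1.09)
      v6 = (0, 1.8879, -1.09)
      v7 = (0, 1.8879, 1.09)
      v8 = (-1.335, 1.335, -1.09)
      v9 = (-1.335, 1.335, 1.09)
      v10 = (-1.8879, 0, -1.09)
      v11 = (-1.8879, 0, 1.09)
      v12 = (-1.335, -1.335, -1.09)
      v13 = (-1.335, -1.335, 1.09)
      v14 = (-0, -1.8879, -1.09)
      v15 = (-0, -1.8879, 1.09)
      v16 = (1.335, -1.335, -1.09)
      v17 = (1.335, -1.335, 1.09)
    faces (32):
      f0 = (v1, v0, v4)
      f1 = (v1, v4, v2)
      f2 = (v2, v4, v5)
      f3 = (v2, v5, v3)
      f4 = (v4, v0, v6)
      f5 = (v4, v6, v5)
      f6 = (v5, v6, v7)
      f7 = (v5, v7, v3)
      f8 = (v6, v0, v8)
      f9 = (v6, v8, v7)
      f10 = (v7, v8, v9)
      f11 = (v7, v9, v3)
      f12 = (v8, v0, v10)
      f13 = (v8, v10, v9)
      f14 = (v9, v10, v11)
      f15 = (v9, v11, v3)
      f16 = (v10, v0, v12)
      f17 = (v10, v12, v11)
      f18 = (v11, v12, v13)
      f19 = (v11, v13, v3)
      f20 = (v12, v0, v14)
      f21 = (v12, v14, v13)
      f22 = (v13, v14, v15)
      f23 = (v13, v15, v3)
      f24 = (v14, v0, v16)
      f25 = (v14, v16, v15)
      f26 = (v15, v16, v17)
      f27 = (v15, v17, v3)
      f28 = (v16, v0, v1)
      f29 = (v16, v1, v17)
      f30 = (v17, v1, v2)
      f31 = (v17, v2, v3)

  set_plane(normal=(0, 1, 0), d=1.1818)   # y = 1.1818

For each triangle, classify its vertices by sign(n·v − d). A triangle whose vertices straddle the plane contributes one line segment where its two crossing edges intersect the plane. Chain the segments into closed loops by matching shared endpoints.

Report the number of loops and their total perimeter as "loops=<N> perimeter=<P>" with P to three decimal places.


Straddling triangles (12 of 32):
  (v1,v0,v4) [--+] → (1.1818, 1.1818, -1.21508)–(1.39845, 1.1818, -1.09)  len=0.2502
  (v1,v4,v2) [-+-] → (1.39845, 1.1818, -1.09)–(1.39845, 1.1818, -0.839831)  len=0.2502
  (v2,v4,v5) [-++] → (1.39845, 1.1818, -0.839831)–(1.39845, 1.1818, 1.09)  len=1.9298
  (v2,v5,v3) [-+-] → (1.39845, 1.1818, 1.09)–(1.1818, 1.1818, 1.21508)  len=0.2502
  (v4,v0,v6) [+-+] → (1.1818, 1.1818, -1.21508)–(0, 1.1818, -1.49767)  len=1.2151
  (v5,v7,v3) [++-] → (0, 1.1818, 1.49767)–(1.1818, 1.1818, 1.21508)  len=1.2151
  (v6,v0,v8) [+-+] → (0, 1.1818, -1.49767)–(-1.1818, 1.1818, -1.21508)  len=1.2151
  (v7,v9,v3) [++-] → (-1.1818, 1.1818, 1.21508)–(0, 1.1818, 1.49767)  len=1.2151
  (v8,v0,v10) [+--] → (-1.1818, 1.1818, -1.21508)–(-1.39845, 1.1818, -1.09)  len=0.2502
  (v8,v10,v9) [+-+] → (-1.39845, 1.1818, -1.09)–(-1.39845, 1.1818, 0.839831)  len=1.9298
  (v9,v10,v11) [+--] → (-1.39845, 1.1818, 0.839831)–(-1.39845, 1.1818, 1.09)  len=0.2502
  (v9,v11,v3) [+--] → (-1.39845, 1.1818, 1.09)–(-1.1818, 1.1818, 1.21508)  len=0.2502

Chained into 1 loop(s):
  loop 1: 12 segments, perimeter = 10.2211
Total perimeter = 10.221

loops=1 perimeter=10.221


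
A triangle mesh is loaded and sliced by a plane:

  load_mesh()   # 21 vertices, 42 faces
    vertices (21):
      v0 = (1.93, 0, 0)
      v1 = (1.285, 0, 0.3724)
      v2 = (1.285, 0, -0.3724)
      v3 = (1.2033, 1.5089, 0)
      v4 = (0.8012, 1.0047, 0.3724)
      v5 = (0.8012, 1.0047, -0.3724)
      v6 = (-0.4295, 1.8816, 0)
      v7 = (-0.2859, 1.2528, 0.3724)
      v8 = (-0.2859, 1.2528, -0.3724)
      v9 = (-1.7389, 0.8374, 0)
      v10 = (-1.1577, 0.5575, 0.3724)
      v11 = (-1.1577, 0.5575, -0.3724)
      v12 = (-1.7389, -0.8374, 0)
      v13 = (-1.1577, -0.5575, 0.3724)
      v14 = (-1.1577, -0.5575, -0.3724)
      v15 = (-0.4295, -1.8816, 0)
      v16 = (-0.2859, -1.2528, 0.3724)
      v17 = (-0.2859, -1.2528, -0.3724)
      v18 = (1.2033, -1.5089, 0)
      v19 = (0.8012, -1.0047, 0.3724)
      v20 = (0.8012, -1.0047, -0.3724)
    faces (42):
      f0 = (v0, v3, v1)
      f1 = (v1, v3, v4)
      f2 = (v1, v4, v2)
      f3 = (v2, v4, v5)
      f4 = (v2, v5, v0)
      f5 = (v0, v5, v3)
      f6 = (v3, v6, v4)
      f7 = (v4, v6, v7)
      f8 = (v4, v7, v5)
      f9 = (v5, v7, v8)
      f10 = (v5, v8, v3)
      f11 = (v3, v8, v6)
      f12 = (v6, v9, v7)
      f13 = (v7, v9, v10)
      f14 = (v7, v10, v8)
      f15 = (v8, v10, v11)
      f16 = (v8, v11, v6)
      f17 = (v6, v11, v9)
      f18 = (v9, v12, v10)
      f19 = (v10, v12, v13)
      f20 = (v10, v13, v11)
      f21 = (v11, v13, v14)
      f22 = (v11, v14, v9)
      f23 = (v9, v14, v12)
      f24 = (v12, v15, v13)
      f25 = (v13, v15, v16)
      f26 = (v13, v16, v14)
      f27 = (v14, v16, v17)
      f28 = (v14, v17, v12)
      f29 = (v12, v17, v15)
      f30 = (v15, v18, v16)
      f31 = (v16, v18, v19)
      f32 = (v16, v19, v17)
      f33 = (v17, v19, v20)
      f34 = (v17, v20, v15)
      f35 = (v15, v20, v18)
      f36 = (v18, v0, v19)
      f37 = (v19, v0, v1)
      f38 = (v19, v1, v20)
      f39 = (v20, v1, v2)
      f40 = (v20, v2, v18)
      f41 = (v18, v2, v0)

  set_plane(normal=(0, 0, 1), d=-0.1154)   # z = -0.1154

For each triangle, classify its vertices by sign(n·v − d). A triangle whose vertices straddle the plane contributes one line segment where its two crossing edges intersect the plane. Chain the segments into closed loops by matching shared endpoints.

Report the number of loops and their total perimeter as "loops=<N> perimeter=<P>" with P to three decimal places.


loops=2 perimeter=18.315

Straddling triangles (28 of 42):
  (v1,v4,v2) [++-] → (1.11806, 0.346681, -0.1154)–(1.285, 0, -0.1154)  len=0.3848
  (v2,v4,v5) [-+-] → (1.11806, 0.346681, -0.1154)–(0.8012, 1.0047, -0.1154)  len=0.7303
  (v2,v5,v0) [--+] → (1.58021, 0.311338, -0.1154)–(1.73013, 0, -0.1154)  len=0.3456
  (v0,v5,v3) [+-+] → (1.58021, 0.311338, -0.1154)–(1.0787, 1.35266, -0.1154)  len=1.1558
  (v4,v7,v5) [++-] → (0.426086, 1.09031, -0.1154)–(0.8012, 1.0047, -0.1154)  len=0.3848
  (v5,v7,v8) [-+-] → (0.426086, 1.09031, -0.1154)–(-0.2859, 1.2528, -0.1154)  len=0.7303
  (v5,v8,v3) [--+] → (0.741824, 1.42954, -0.1154)–(1.0787, 1.35266, -0.1154)  len=0.3455
  (v3,v8,v6) [+-+] → (0.741824, 1.42954, -0.1154)–(-0.385001, 1.68675, -0.1154)  len=1.1558
  (v7,v10,v8) [++-] → (-0.586723, 1.01288, -0.1154)–(-0.2859, 1.2528, -0.1154)  len=0.3848
  (v8,v10,v11) [-+-] → (-0.586723, 1.01288, -0.1154)–(-1.1577, 0.5575, -0.1154)  len=0.7303
  (v8,v11,v6) [--+] → (-0.655156, 1.47129, -0.1154)–(-0.385001, 1.68675, -0.1154)  len=0.3456
  (v6,v11,v9) [+-+] → (-0.655156, 1.47129, -0.1154)–(-1.5588, 0.750664, -0.1154)  len=1.1558
  (v10,v13,v11) [++-] → (-1.1577, 0.172759, -0.1154)–(-1.1577, 0.5575, -0.1154)  len=0.3847
  (v11,v13,v14) [-+-] → (-1.1577, 0.172759, -0.1154)–(-1.1577, -0.5575, -0.1154)  len=0.7303
  (v11,v14,v9) [--+] → (-1.5588, 0.405146, -0.1154)–(-1.5588, 0.750664, -0.1154)  len=0.3455
  (v9,v14,v12) [+-+] → (-1.5588, 0.405146, -0.1154)–(-1.5588, -0.750664, -0.1154)  len=1.1558
  (v13,v16,v14) [++-] → (-0.856877, -0.79742, -0.1154)–(-1.1577, -0.5575, -0.1154)  len=0.3848
  (v14,v16,v17) [-+-] → (-0.856877, -0.79742, -0.1154)–(-0.2859, -1.2528, -0.1154)  len=0.7303
  (v14,v17,v12) [--+] → (-1.28864, -0.966125, -0.1154)–(-1.5588, -0.750664, -0.1154)  len=0.3456
  (v12,v17,v15) [+-+] → (-1.28864, -0.966125, -0.1154)–(-0.385001, -1.68675, -0.1154)  len=1.1558
  (v16,v19,v17) [++-] → (0.0892137, -1.16719, -0.1154)–(-0.2859, -1.2528, -0.1154)  len=0.3848
  (v17,v19,v20) [-+-] → (0.0892137, -1.16719, -0.1154)–(0.8012, -1.0047, -0.1154)  len=0.7303
  (v17,v20,v15) [--+] → (-0.0481284, -1.60986, -0.1154)–(-0.385001, -1.68675, -0.1154)  len=0.3455
  (v15,v20,v18) [+-+] → (-0.0481284, -1.60986, -0.1154)–(1.0787, -1.35266, -0.1154)  len=1.1558
  (v19,v1,v20) [++-] → (0.96814, -0.658019, -0.1154)–(0.8012, -1.0047, -0.1154)  len=0.3848
  (v20,v1,v2) [-+-] → (0.96814, -0.658019, -0.1154)–(1.285, 0, -0.1154)  len=0.7303
  (v20,v2,v18) [--+] → (1.22862, -1.04132, -0.1154)–(1.0787, -1.35266, -0.1154)  len=0.3456
  (v18,v2,v0) [+-+] → (1.22862, -1.04132, -0.1154)–(1.73013, 0, -0.1154)  len=1.1558

Chained into 2 loop(s):
  loop 1: 14 segments, perimeter = 7.8056
  loop 2: 14 segments, perimeter = 10.5094
Total perimeter = 18.315


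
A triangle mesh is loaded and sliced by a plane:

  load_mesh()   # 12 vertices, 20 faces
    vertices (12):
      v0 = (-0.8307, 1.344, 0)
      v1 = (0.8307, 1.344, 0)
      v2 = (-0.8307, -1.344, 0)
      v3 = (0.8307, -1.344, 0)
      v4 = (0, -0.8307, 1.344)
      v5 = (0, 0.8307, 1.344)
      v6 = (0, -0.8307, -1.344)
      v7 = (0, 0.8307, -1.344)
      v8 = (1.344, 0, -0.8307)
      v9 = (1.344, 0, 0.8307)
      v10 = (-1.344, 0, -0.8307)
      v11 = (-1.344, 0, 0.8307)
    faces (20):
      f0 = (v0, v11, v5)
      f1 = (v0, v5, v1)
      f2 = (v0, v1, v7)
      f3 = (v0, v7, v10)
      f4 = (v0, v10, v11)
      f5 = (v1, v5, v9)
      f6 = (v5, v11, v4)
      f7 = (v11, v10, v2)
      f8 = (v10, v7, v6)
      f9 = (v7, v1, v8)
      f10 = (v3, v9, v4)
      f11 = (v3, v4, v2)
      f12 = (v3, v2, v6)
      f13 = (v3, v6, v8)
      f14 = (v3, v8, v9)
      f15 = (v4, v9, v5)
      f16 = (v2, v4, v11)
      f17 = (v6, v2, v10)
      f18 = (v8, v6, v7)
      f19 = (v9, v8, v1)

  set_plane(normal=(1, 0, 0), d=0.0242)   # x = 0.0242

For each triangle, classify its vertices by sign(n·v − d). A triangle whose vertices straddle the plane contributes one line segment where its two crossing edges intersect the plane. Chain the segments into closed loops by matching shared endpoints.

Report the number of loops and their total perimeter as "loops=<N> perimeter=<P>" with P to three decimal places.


loops=1 perimeter=9.019

Straddling triangles (10 of 20):
  (v0,v5,v1) [--+] → (0.0242, 0.845653, 1.30485)–(0.0242, 1.344, 0)  len=1.3968
  (v0,v1,v7) [-+-] → (0.0242, 1.344, 0)–(0.0242, 0.845653, -1.30485)  len=1.3968
  (v1,v5,v9) [+-+] → (0.0242, 0.845653, 1.30485)–(0.0242, 0.815742, 1.33476)  len=0.0423
  (v7,v1,v8) [-++] → (0.0242, 0.845653, -1.30485)–(0.0242, 0.815742, -1.33476)  len=0.0423
  (v3,v9,v4) [++-] → (0.0242, -0.815742, 1.33476)–(0.0242, -0.845653, 1.30485)  len=0.0423
  (v3,v4,v2) [+--] → (0.0242, -0.845653, 1.30485)–(0.0242, -1.344, 0)  len=1.3968
  (v3,v2,v6) [+--] → (0.0242, -1.344, 0)–(0.0242, -0.845653, -1.30485)  len=1.3968
  (v3,v6,v8) [+-+] → (0.0242, -0.845653, -1.30485)–(0.0242, -0.815742, -1.33476)  len=0.0423
  (v4,v9,v5) [-+-] → (0.0242, -0.815742, 1.33476)–(0.0242, 0.815742, 1.33476)  len=1.6315
  (v8,v6,v7) [+--] → (0.0242, -0.815742, -1.33476)–(0.0242, 0.815742, -1.33476)  len=1.6315

Chained into 1 loop(s):
  loop 1: 10 segments, perimeter = 9.0193
Total perimeter = 9.019


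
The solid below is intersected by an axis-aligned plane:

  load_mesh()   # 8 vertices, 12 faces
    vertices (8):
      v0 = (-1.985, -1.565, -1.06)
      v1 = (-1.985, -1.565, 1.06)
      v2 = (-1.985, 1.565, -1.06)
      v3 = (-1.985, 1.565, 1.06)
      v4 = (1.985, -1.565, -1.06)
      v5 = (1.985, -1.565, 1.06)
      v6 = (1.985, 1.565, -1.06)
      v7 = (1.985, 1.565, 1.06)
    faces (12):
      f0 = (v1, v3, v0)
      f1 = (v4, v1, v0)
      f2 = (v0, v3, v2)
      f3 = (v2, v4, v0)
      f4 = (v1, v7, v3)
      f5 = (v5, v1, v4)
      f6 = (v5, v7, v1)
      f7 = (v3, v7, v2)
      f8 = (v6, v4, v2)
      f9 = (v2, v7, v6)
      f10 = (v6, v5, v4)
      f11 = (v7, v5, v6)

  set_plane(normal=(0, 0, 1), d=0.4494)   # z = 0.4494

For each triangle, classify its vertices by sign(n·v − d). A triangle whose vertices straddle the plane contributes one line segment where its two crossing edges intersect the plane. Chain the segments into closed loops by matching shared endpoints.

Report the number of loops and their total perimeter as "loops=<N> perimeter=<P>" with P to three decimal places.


Straddling triangles (8 of 12):
  (v1,v3,v0) [++-] → (-1.985, 0.663501, 0.4494)–(-1.985, -1.565, 0.4494)  len=2.2285
  (v4,v1,v0) [-+-] → (-0.841565, -1.565, 0.4494)–(-1.985, -1.565, 0.4494)  len=1.1434
  (v0,v3,v2) [-+-] → (-1.985, 0.663501, 0.4494)–(-1.985, 1.565, 0.4494)  len=0.9015
  (v5,v1,v4) [++-] → (-0.841565, -1.565, 0.4494)–(1.985, -1.565, 0.4494)  len=2.8266
  (v3,v7,v2) [++-] → (0.841565, 1.565, 0.4494)–(-1.985, 1.565, 0.4494)  len=2.8266
  (v2,v7,v6) [-+-] → (0.841565, 1.565, 0.4494)–(1.985, 1.565, 0.4494)  len=1.1434
  (v6,v5,v4) [-+-] → (1.985, -0.663501, 0.4494)–(1.985, -1.565, 0.4494)  len=0.9015
  (v7,v5,v6) [++-] → (1.985, -0.663501, 0.4494)–(1.985, 1.565, 0.4494)  len=2.2285

Chained into 1 loop(s):
  loop 1: 8 segments, perimeter = 14.2000
Total perimeter = 14.200

loops=1 perimeter=14.200


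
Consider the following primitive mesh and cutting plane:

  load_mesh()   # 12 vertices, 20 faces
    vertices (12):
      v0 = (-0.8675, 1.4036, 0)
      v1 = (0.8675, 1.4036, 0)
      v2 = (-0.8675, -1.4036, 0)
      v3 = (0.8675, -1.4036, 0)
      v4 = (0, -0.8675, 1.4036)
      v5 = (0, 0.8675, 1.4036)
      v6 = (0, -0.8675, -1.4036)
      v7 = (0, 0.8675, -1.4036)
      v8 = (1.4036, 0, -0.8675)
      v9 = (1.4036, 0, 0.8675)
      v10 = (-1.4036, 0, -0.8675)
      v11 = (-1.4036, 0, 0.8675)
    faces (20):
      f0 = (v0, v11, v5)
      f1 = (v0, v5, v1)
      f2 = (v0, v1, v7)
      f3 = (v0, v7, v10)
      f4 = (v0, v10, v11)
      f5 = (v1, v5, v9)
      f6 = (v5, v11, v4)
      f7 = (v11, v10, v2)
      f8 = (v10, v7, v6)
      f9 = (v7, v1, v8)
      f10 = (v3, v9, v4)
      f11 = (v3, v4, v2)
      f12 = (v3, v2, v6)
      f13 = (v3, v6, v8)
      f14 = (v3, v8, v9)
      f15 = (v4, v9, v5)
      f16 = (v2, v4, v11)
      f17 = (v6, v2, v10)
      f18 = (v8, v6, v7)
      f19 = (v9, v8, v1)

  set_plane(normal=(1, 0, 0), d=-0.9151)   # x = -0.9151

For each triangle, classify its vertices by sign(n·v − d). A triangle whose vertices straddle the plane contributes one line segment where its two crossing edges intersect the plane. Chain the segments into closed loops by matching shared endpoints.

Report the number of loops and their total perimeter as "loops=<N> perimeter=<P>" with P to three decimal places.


Straddling triangles (8 of 20):
  (v0,v11,v5) [+-+] → (-0.9151, 1.27898, 0.0770248)–(-0.9151, 0.301919, 1.05408)  len=1.3818
  (v0,v7,v10) [++-] → (-0.9151, 0.301919, -1.05408)–(-0.9151, 1.27898, -0.0770248)  len=1.3818
  (v0,v10,v11) [+--] → (-0.9151, 1.27898, -0.0770248)–(-0.9151, 1.27898, 0.0770248)  len=0.1540
  (v5,v11,v4) [+-+] → (-0.9151, 0.301919, 1.05408)–(-0.9151, -0.301919, 1.05408)  len=0.6038
  (v11,v10,v2) [--+] → (-0.9151, -1.27898, -0.0770248)–(-0.9151, -1.27898, 0.0770248)  len=0.1540
  (v10,v7,v6) [-++] → (-0.9151, 0.301919, -1.05408)–(-0.9151, -0.301919, -1.05408)  len=0.6038
  (v2,v4,v11) [++-] → (-0.9151, -0.301919, 1.05408)–(-0.9151, -1.27898, 0.0770248)  len=1.3818
  (v6,v2,v10) [++-] → (-0.9151, -1.27898, -0.0770248)–(-0.9151, -0.301919, -1.05408)  len=1.3818

Chained into 1 loop(s):
  loop 1: 8 segments, perimeter = 7.0428
Total perimeter = 7.043

loops=1 perimeter=7.043


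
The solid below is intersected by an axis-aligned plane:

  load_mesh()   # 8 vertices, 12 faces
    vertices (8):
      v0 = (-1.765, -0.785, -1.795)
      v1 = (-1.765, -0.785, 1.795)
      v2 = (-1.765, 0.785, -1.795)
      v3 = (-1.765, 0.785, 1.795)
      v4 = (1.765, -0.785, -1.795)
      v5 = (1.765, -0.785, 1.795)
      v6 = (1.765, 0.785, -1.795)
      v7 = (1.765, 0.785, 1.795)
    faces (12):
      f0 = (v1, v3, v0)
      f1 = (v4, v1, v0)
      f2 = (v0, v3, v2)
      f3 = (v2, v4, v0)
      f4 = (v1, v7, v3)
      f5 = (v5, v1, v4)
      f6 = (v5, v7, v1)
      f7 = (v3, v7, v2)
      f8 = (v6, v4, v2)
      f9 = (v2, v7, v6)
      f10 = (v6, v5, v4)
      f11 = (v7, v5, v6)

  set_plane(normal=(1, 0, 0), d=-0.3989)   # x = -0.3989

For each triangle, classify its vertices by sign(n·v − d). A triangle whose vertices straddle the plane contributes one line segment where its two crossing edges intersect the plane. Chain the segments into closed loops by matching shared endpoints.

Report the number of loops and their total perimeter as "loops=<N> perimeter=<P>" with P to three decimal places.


Straddling triangles (8 of 12):
  (v4,v1,v0) [+--] → (-0.3989, -0.785, 0.40568)–(-0.3989, -0.785, -1.795)  len=2.2007
  (v2,v4,v0) [-+-] → (-0.3989, 0.177414, -1.795)–(-0.3989, -0.785, -1.795)  len=0.9624
  (v1,v7,v3) [-+-] → (-0.3989, -0.177414, 1.795)–(-0.3989, 0.785, 1.795)  len=0.9624
  (v5,v1,v4) [+-+] → (-0.3989, -0.785, 1.795)–(-0.3989, -0.785, 0.40568)  len=1.3893
  (v5,v7,v1) [++-] → (-0.3989, -0.177414, 1.795)–(-0.3989, -0.785, 1.795)  len=0.6076
  (v3,v7,v2) [-+-] → (-0.3989, 0.785, 1.795)–(-0.3989, 0.785, -0.40568)  len=2.2007
  (v6,v4,v2) [++-] → (-0.3989, 0.177414, -1.795)–(-0.3989, 0.785, -1.795)  len=0.6076
  (v2,v7,v6) [-++] → (-0.3989, 0.785, -0.40568)–(-0.3989, 0.785, -1.795)  len=1.3893

Chained into 1 loop(s):
  loop 1: 8 segments, perimeter = 10.3200
Total perimeter = 10.320

loops=1 perimeter=10.320
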